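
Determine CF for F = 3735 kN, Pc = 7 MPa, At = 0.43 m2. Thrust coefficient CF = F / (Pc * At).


CF = 3735000 / (7e6 * 0.43) = 1.24

1.24


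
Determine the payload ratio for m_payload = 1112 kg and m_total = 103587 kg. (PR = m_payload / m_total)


PR = 1112 / 103587 = 0.0107

0.0107


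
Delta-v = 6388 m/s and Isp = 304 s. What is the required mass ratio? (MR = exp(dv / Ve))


Ve = 304 * 9.81 = 2982.24 m/s
MR = exp(6388 / 2982.24) = 8.517

8.517


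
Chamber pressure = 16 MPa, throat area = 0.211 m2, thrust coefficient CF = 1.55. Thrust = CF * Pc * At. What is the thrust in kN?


F = 1.55 * 16e6 * 0.211 = 5.2328e+06 N = 5232.8 kN

5232.8 kN


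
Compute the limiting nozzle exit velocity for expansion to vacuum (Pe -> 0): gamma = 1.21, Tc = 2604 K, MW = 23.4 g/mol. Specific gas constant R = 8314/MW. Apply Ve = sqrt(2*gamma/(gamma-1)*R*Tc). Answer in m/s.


R = 8314 / 23.4 = 355.3 J/(kg.K)
Ve = sqrt(2 * 1.21 / (1.21 - 1) * 355.3 * 2604) = 3265 m/s

3265 m/s


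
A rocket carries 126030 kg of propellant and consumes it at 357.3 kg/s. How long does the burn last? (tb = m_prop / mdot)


tb = 126030 / 357.3 = 352.7 s

352.7 s


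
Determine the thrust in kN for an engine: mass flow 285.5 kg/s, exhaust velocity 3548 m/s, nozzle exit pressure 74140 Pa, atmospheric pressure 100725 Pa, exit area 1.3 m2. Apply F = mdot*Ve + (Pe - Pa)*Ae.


F = 285.5 * 3548 + (74140 - 100725) * 1.3 = 978394.0 N = 978.4 kN

978.4 kN


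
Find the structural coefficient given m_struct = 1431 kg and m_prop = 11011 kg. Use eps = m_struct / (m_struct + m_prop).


eps = 1431 / (1431 + 11011) = 0.115

0.115


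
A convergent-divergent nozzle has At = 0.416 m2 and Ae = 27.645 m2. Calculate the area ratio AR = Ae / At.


AR = 27.645 / 0.416 = 66.5

66.5


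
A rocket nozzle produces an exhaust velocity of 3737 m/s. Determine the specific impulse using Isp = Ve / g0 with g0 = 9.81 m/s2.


Isp = Ve / g0 = 3737 / 9.81 = 380.9 s

380.9 s


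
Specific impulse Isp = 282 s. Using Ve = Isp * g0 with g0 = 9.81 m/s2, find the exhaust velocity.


Ve = Isp * g0 = 282 * 9.81 = 2766.4 m/s

2766.4 m/s


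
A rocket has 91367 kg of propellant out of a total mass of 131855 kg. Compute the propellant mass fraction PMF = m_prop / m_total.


PMF = 91367 / 131855 = 0.693

0.693


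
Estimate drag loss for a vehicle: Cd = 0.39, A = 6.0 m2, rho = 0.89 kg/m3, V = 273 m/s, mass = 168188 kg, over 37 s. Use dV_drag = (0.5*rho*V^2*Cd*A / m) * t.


D = 0.5 * 0.89 * 273^2 * 0.39 * 6.0 = 77607.05 N
a = 77607.05 / 168188 = 0.4614 m/s2
dV = 0.4614 * 37 = 17.1 m/s

17.1 m/s


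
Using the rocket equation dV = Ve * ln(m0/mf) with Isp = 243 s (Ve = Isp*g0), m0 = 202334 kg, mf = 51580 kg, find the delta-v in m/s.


Ve = 243 * 9.81 = 2383.83 m/s
dV = 2383.83 * ln(202334/51580) = 3258 m/s

3258 m/s


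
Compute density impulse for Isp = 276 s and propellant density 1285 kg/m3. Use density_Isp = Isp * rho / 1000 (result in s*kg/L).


rho*Isp = 276 * 1285 / 1000 = 355 s*kg/L

355 s*kg/L


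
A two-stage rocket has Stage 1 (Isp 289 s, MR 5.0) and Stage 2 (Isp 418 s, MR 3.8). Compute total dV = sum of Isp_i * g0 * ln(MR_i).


dV1 = 289 * 9.81 * ln(5.0) = 4562.9 m/s
dV2 = 418 * 9.81 * ln(3.8) = 5474.3 m/s
Total dV = 4562.9 + 5474.3 = 10037.2 m/s ~ 10037 m/s

10037 m/s


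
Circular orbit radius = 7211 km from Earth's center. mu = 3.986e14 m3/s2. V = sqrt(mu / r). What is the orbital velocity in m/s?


V = sqrt(3.986e14 / 7211000) = 7435 m/s

7435 m/s


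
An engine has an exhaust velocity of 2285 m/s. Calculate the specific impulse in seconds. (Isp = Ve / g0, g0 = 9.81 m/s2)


Isp = Ve / g0 = 2285 / 9.81 = 232.9 s

232.9 s


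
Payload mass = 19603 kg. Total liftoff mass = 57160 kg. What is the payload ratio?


PR = 19603 / 57160 = 0.3429

0.3429


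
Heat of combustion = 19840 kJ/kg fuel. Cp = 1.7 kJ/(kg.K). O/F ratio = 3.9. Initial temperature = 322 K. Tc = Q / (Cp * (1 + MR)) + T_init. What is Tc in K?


Tc = 19840 / (1.7 * (1 + 3.9)) + 322 = 2704 K

2704 K


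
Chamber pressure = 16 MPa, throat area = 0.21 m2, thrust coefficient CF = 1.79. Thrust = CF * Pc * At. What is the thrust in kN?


F = 1.79 * 16e6 * 0.21 = 6.0144e+06 N = 6014.4 kN

6014.4 kN


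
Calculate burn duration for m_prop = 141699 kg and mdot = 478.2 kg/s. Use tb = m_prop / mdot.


tb = 141699 / 478.2 = 296.3 s

296.3 s


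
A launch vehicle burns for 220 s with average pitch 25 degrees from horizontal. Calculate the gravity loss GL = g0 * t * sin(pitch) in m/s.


GL = 9.81 * 220 * sin(25 deg) = 912 m/s

912 m/s


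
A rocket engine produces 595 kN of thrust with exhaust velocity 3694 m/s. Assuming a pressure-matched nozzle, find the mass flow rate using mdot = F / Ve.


mdot = F / Ve = 595000 / 3694 = 161.1 kg/s

161.1 kg/s


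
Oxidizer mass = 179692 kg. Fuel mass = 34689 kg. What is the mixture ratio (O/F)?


MR = 179692 / 34689 = 5.18

5.18


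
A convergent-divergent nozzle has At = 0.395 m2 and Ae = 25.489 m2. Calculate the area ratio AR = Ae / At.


AR = 25.489 / 0.395 = 64.5

64.5


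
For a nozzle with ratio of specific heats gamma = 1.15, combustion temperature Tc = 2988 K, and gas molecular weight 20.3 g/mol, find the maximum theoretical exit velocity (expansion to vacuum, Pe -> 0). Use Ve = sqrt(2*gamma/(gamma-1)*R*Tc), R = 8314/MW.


R = 8314 / 20.3 = 409.56 J/(kg.K)
Ve = sqrt(2 * 1.15 / (1.15 - 1) * 409.56 * 2988) = 4332 m/s

4332 m/s


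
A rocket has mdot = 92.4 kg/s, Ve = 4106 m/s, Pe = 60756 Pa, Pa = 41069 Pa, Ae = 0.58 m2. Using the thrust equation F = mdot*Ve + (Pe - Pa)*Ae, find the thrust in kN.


F = 92.4 * 4106 + (60756 - 41069) * 0.58 = 390813.0 N = 390.8 kN

390.8 kN


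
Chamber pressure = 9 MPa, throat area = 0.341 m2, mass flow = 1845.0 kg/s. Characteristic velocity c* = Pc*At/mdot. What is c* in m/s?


c* = 9e6 * 0.341 / 1845.0 = 1663 m/s

1663 m/s


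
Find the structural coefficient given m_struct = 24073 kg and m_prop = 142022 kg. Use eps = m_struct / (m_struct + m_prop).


eps = 24073 / (24073 + 142022) = 0.1449

0.1449


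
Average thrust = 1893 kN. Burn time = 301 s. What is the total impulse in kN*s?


It = 1893 * 301 = 569793 kN*s

569793 kN*s


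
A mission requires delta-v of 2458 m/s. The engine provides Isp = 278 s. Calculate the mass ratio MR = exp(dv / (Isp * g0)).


Ve = 278 * 9.81 = 2727.18 m/s
MR = exp(2458 / 2727.18) = 2.463

2.463


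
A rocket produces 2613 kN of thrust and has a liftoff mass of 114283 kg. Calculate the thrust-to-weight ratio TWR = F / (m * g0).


TWR = 2613000 / (114283 * 9.81) = 2.33

2.33


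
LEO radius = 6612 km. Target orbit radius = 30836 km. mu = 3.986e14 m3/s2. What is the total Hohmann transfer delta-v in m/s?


V1 = sqrt(mu/r1) = 7764.3 m/s
dV1 = V1*(sqrt(2*r2/(r1+r2)) - 1) = 2199.66 m/s
V2 = sqrt(mu/r2) = 3595.34 m/s
dV2 = V2*(1 - sqrt(2*r1/(r1+r2))) = 1458.82 m/s
Total dV = 3658 m/s

3658 m/s


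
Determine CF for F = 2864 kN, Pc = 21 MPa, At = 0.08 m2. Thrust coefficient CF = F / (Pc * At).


CF = 2864000 / (21e6 * 0.08) = 1.7

1.7


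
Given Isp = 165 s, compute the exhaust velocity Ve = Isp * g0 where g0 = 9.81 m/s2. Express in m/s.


Ve = Isp * g0 = 165 * 9.81 = 1618.7 m/s

1618.7 m/s


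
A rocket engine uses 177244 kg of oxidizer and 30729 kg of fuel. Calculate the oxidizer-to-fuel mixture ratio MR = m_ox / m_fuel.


MR = 177244 / 30729 = 5.77

5.77


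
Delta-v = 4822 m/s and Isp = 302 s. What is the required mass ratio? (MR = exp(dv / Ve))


Ve = 302 * 9.81 = 2962.62 m/s
MR = exp(4822 / 2962.62) = 5.092

5.092


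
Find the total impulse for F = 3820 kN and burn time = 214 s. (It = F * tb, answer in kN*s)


It = 3820 * 214 = 817480 kN*s

817480 kN*s


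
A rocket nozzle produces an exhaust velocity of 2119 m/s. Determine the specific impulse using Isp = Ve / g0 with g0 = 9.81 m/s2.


Isp = Ve / g0 = 2119 / 9.81 = 216.0 s

216.0 s


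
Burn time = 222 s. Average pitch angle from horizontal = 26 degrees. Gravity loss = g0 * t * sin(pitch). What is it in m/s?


GL = 9.81 * 222 * sin(26 deg) = 955 m/s

955 m/s


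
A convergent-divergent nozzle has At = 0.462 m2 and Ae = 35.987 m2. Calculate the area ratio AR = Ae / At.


AR = 35.987 / 0.462 = 77.9

77.9


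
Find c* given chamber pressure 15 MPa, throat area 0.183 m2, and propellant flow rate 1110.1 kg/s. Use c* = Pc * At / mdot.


c* = 15e6 * 0.183 / 1110.1 = 2473 m/s

2473 m/s


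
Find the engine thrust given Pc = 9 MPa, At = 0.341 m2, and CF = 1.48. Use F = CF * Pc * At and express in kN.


F = 1.48 * 9e6 * 0.341 = 4.5421e+06 N = 4542.1 kN

4542.1 kN


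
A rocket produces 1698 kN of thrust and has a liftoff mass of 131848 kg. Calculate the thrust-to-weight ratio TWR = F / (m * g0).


TWR = 1698000 / (131848 * 9.81) = 1.31

1.31


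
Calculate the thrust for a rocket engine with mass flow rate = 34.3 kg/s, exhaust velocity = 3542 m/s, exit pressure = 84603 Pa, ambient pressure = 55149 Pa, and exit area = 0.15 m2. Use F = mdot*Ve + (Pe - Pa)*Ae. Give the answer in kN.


F = 34.3 * 3542 + (84603 - 55149) * 0.15 = 125909.0 N = 125.9 kN

125.9 kN


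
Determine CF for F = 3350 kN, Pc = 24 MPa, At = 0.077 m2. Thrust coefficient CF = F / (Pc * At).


CF = 3350000 / (24e6 * 0.077) = 1.81

1.81


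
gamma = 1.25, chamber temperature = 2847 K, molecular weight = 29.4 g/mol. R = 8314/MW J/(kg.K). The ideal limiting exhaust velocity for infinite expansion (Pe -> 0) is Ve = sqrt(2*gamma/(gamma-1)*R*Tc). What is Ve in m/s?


R = 8314 / 29.4 = 282.79 J/(kg.K)
Ve = sqrt(2 * 1.25 / (1.25 - 1) * 282.79 * 2847) = 2837 m/s

2837 m/s


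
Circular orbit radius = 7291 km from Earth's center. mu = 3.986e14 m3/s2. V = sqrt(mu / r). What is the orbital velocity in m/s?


V = sqrt(3.986e14 / 7291000) = 7394 m/s

7394 m/s


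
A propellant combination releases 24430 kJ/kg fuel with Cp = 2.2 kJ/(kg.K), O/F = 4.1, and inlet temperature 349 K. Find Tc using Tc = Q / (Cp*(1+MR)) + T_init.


Tc = 24430 / (2.2 * (1 + 4.1)) + 349 = 2526 K

2526 K


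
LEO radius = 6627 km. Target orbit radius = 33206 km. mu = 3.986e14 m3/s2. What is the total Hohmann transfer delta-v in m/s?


V1 = sqrt(mu/r1) = 7755.51 m/s
dV1 = V1*(sqrt(2*r2/(r1+r2)) - 1) = 2258.59 m/s
V2 = sqrt(mu/r2) = 3464.66 m/s
dV2 = V2*(1 - sqrt(2*r1/(r1+r2))) = 1466.12 m/s
Total dV = 3725 m/s

3725 m/s


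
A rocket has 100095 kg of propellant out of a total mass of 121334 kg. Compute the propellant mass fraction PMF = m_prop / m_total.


PMF = 100095 / 121334 = 0.825

0.825


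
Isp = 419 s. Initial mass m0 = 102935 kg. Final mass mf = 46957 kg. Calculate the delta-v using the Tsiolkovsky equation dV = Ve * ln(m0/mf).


Ve = 419 * 9.81 = 4110.39 m/s
dV = 4110.39 * ln(102935/46957) = 3226 m/s

3226 m/s


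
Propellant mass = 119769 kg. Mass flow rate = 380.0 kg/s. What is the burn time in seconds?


tb = 119769 / 380.0 = 315.2 s

315.2 s


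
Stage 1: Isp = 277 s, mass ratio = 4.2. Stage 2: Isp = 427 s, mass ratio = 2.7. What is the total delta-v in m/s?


dV1 = 277 * 9.81 * ln(4.2) = 3899.7 m/s
dV2 = 427 * 9.81 * ln(2.7) = 4160.6 m/s
Total dV = 3899.7 + 4160.6 = 8060.3 m/s ~ 8060 m/s

8060 m/s


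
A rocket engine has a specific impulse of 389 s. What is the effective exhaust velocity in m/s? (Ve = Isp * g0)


Ve = Isp * g0 = 389 * 9.81 = 3816.1 m/s

3816.1 m/s


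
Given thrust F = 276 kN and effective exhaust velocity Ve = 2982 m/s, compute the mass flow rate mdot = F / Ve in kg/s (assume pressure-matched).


mdot = F / Ve = 276000 / 2982 = 92.6 kg/s

92.6 kg/s


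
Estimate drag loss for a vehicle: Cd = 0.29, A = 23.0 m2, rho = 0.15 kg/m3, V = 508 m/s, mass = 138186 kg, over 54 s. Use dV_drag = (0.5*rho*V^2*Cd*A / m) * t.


D = 0.5 * 0.15 * 508^2 * 0.29 * 23.0 = 129096.52 N
a = 129096.52 / 138186 = 0.9342 m/s2
dV = 0.9342 * 54 = 50.4 m/s

50.4 m/s


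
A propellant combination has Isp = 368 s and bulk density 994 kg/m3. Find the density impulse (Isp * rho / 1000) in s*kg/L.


rho*Isp = 368 * 994 / 1000 = 366 s*kg/L

366 s*kg/L


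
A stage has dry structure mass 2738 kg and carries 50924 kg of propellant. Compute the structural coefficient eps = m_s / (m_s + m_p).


eps = 2738 / (2738 + 50924) = 0.051

0.051


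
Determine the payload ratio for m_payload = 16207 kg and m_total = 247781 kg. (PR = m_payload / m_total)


PR = 16207 / 247781 = 0.0654

0.0654


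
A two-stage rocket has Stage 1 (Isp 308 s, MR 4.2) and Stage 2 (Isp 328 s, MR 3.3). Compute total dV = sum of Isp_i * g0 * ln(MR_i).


dV1 = 308 * 9.81 * ln(4.2) = 4336.1 m/s
dV2 = 328 * 9.81 * ln(3.3) = 3841.7 m/s
Total dV = 4336.1 + 3841.7 = 8177.8 m/s ~ 8178 m/s

8178 m/s


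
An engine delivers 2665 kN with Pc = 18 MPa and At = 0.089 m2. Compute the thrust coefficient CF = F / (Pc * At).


CF = 2665000 / (18e6 * 0.089) = 1.66

1.66


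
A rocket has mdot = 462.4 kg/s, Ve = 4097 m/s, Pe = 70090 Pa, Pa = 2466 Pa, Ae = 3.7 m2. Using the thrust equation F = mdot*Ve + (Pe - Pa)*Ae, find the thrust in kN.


F = 462.4 * 4097 + (70090 - 2466) * 3.7 = 2.1447e+06 N = 2144.7 kN

2144.7 kN


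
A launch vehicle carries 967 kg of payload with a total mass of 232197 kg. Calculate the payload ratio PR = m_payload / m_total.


PR = 967 / 232197 = 0.0042

0.0042


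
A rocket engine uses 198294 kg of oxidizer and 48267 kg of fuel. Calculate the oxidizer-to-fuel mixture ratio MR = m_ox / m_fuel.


MR = 198294 / 48267 = 4.11

4.11


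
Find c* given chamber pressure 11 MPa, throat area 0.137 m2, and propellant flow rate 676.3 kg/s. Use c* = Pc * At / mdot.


c* = 11e6 * 0.137 / 676.3 = 2228 m/s

2228 m/s


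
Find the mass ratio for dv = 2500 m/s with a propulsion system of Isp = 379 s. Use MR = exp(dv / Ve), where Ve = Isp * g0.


Ve = 379 * 9.81 = 3717.99 m/s
MR = exp(2500 / 3717.99) = 1.959

1.959


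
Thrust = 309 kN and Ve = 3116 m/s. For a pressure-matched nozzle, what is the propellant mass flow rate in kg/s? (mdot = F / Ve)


mdot = F / Ve = 309000 / 3116 = 99.2 kg/s

99.2 kg/s


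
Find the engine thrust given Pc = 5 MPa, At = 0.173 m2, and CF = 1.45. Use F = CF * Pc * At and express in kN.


F = 1.45 * 5e6 * 0.173 = 1.2542e+06 N = 1254.2 kN

1254.2 kN


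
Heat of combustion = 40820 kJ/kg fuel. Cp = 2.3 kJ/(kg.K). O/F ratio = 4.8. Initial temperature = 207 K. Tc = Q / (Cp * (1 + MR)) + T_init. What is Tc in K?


Tc = 40820 / (2.3 * (1 + 4.8)) + 207 = 3267 K

3267 K


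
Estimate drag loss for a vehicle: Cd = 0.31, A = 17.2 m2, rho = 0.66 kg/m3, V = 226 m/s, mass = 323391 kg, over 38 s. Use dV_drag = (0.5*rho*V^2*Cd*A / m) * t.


D = 0.5 * 0.66 * 226^2 * 0.31 * 17.2 = 89871.29 N
a = 89871.29 / 323391 = 0.2779 m/s2
dV = 0.2779 * 38 = 10.6 m/s

10.6 m/s


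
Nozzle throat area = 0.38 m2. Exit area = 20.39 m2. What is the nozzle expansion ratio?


AR = 20.39 / 0.38 = 53.7

53.7


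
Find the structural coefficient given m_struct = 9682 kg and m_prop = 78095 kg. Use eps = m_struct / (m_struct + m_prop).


eps = 9682 / (9682 + 78095) = 0.1103

0.1103


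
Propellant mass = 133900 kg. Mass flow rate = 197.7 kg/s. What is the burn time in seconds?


tb = 133900 / 197.7 = 677.3 s

677.3 s


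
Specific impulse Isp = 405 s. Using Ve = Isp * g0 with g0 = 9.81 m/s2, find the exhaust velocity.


Ve = Isp * g0 = 405 * 9.81 = 3973.1 m/s

3973.1 m/s


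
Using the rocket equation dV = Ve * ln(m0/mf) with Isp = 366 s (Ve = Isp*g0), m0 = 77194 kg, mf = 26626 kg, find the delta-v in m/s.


Ve = 366 * 9.81 = 3590.46 m/s
dV = 3590.46 * ln(77194/26626) = 3822 m/s

3822 m/s


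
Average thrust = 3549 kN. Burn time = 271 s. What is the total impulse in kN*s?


It = 3549 * 271 = 961779 kN*s

961779 kN*s


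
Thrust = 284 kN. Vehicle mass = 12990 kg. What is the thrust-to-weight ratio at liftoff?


TWR = 284000 / (12990 * 9.81) = 2.23

2.23


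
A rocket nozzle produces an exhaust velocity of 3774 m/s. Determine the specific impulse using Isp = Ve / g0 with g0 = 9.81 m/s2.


Isp = Ve / g0 = 3774 / 9.81 = 384.7 s

384.7 s


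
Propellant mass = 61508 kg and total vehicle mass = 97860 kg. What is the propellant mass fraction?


PMF = 61508 / 97860 = 0.629

0.629


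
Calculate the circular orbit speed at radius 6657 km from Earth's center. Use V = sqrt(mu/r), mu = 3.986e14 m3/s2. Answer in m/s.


V = sqrt(3.986e14 / 6657000) = 7738 m/s

7738 m/s


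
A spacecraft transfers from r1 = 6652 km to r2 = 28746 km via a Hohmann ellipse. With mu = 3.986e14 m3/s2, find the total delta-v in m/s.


V1 = sqrt(mu/r1) = 7740.92 m/s
dV1 = V1*(sqrt(2*r2/(r1+r2)) - 1) = 2124.3 m/s
V2 = sqrt(mu/r2) = 3723.75 m/s
dV2 = V2*(1 - sqrt(2*r1/(r1+r2))) = 1440.87 m/s
Total dV = 3565 m/s

3565 m/s


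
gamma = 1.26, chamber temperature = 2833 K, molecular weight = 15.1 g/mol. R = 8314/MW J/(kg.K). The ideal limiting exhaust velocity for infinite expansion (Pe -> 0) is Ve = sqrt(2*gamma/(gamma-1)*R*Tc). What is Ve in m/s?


R = 8314 / 15.1 = 550.6 J/(kg.K)
Ve = sqrt(2 * 1.26 / (1.26 - 1) * 550.6 * 2833) = 3888 m/s

3888 m/s


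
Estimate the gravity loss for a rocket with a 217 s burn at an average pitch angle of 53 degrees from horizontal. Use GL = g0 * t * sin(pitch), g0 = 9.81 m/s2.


GL = 9.81 * 217 * sin(53 deg) = 1700 m/s

1700 m/s


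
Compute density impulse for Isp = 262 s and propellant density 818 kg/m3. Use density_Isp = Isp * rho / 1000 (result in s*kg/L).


rho*Isp = 262 * 818 / 1000 = 214 s*kg/L

214 s*kg/L


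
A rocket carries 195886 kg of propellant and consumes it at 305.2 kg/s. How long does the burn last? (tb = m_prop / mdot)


tb = 195886 / 305.2 = 641.8 s

641.8 s


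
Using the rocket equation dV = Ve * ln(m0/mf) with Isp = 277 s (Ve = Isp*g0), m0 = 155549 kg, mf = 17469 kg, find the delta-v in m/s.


Ve = 277 * 9.81 = 2717.37 m/s
dV = 2717.37 * ln(155549/17469) = 5942 m/s

5942 m/s


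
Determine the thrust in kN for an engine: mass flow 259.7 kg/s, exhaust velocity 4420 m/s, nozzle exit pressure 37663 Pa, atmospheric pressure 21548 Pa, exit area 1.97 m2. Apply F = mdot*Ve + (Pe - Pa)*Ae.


F = 259.7 * 4420 + (37663 - 21548) * 1.97 = 1.1796e+06 N = 1179.6 kN

1179.6 kN


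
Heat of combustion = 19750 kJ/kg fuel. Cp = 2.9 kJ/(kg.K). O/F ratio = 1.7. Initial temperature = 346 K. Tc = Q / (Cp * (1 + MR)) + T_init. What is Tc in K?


Tc = 19750 / (2.9 * (1 + 1.7)) + 346 = 2868 K

2868 K


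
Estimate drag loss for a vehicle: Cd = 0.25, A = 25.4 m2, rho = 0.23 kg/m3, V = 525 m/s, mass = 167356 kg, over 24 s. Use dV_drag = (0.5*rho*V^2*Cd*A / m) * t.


D = 0.5 * 0.23 * 525^2 * 0.25 * 25.4 = 201275.16 N
a = 201275.16 / 167356 = 1.2027 m/s2
dV = 1.2027 * 24 = 28.9 m/s

28.9 m/s


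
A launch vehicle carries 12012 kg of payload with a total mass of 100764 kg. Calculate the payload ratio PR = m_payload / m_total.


PR = 12012 / 100764 = 0.1192

0.1192


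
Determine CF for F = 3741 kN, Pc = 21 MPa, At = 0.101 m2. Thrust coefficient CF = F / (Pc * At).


CF = 3741000 / (21e6 * 0.101) = 1.76

1.76


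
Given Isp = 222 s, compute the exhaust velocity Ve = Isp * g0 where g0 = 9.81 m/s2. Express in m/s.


Ve = Isp * g0 = 222 * 9.81 = 2177.8 m/s

2177.8 m/s


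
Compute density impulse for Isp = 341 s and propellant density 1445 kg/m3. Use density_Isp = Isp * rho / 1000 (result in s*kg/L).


rho*Isp = 341 * 1445 / 1000 = 493 s*kg/L

493 s*kg/L


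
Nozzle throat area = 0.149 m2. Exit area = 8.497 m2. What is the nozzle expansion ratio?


AR = 8.497 / 0.149 = 57.0

57.0


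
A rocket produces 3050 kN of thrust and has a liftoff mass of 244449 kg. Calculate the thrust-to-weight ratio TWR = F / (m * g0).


TWR = 3050000 / (244449 * 9.81) = 1.27

1.27


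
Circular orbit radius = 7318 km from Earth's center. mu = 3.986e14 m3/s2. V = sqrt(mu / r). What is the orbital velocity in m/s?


V = sqrt(3.986e14 / 7318000) = 7380 m/s

7380 m/s


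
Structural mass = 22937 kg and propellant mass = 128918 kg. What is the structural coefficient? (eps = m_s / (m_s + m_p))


eps = 22937 / (22937 + 128918) = 0.151

0.151


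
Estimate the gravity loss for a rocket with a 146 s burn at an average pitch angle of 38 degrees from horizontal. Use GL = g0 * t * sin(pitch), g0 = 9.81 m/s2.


GL = 9.81 * 146 * sin(38 deg) = 882 m/s

882 m/s


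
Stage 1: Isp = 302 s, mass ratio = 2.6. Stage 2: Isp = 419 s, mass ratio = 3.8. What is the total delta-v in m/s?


dV1 = 302 * 9.81 * ln(2.6) = 2830.8 m/s
dV2 = 419 * 9.81 * ln(3.8) = 5487.4 m/s
Total dV = 2830.8 + 5487.4 = 8318.2 m/s ~ 8318 m/s

8318 m/s


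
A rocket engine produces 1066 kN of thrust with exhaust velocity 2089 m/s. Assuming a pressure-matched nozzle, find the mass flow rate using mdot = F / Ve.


mdot = F / Ve = 1066000 / 2089 = 510.3 kg/s

510.3 kg/s


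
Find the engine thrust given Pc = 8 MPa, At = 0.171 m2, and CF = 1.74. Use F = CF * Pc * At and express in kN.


F = 1.74 * 8e6 * 0.171 = 2.3803e+06 N = 2380.3 kN

2380.3 kN


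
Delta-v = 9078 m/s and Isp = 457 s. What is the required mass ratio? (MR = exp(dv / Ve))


Ve = 457 * 9.81 = 4483.17 m/s
MR = exp(9078 / 4483.17) = 7.575

7.575


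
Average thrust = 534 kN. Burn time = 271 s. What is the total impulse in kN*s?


It = 534 * 271 = 144714 kN*s

144714 kN*s


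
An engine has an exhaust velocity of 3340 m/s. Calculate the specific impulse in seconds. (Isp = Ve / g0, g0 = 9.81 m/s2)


Isp = Ve / g0 = 3340 / 9.81 = 340.5 s

340.5 s


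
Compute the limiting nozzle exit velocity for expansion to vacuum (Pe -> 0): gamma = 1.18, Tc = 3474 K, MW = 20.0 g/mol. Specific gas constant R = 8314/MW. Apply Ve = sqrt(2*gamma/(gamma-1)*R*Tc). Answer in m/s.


R = 8314 / 20.0 = 415.7 J/(kg.K)
Ve = sqrt(2 * 1.18 / (1.18 - 1) * 415.7 * 3474) = 4351 m/s

4351 m/s


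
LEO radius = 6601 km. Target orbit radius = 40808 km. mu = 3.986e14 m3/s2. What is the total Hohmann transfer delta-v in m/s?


V1 = sqrt(mu/r1) = 7770.77 m/s
dV1 = V1*(sqrt(2*r2/(r1+r2)) - 1) = 2425.03 m/s
V2 = sqrt(mu/r2) = 3125.33 m/s
dV2 = V2*(1 - sqrt(2*r1/(r1+r2))) = 1476.08 m/s
Total dV = 3901 m/s

3901 m/s


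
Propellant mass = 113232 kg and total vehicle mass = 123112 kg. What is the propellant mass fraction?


PMF = 113232 / 123112 = 0.92

0.92


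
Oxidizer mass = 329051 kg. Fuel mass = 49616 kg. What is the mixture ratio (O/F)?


MR = 329051 / 49616 = 6.63

6.63


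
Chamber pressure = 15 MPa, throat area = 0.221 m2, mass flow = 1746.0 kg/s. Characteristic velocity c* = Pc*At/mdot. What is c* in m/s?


c* = 15e6 * 0.221 / 1746.0 = 1899 m/s

1899 m/s


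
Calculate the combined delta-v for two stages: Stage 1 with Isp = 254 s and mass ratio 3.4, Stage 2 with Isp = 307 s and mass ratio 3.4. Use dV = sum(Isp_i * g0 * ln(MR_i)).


dV1 = 254 * 9.81 * ln(3.4) = 3049.3 m/s
dV2 = 307 * 9.81 * ln(3.4) = 3685.6 m/s
Total dV = 3049.3 + 3685.6 = 6734.9 m/s ~ 6735 m/s

6735 m/s


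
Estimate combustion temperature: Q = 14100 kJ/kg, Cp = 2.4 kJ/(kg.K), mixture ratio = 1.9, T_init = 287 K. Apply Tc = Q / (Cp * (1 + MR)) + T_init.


Tc = 14100 / (2.4 * (1 + 1.9)) + 287 = 2313 K

2313 K


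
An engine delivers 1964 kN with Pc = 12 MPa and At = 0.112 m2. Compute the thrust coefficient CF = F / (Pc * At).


CF = 1964000 / (12e6 * 0.112) = 1.46

1.46


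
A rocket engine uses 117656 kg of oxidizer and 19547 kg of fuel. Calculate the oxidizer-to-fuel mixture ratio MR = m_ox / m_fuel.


MR = 117656 / 19547 = 6.02

6.02


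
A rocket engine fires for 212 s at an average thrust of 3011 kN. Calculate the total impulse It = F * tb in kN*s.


It = 3011 * 212 = 638332 kN*s

638332 kN*s


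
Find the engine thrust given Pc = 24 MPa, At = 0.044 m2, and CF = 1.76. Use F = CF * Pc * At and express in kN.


F = 1.76 * 24e6 * 0.044 = 1.8586e+06 N = 1858.6 kN

1858.6 kN


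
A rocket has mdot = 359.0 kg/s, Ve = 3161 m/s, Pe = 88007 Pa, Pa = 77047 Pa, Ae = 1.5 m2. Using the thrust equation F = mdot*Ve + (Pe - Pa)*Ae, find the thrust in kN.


F = 359.0 * 3161 + (88007 - 77047) * 1.5 = 1.1512e+06 N = 1151.2 kN

1151.2 kN


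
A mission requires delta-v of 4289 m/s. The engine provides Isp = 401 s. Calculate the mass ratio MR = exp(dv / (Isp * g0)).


Ve = 401 * 9.81 = 3933.81 m/s
MR = exp(4289 / 3933.81) = 2.975

2.975


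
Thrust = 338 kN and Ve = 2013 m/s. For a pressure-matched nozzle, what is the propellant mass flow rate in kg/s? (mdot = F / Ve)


mdot = F / Ve = 338000 / 2013 = 167.9 kg/s

167.9 kg/s


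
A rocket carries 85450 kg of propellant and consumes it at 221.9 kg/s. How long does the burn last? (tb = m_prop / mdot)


tb = 85450 / 221.9 = 385.1 s

385.1 s


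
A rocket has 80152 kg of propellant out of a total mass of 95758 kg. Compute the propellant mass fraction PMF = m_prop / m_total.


PMF = 80152 / 95758 = 0.837

0.837


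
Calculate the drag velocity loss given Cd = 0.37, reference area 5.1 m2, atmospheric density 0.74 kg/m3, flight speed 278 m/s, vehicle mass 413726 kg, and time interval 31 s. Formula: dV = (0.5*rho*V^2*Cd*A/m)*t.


D = 0.5 * 0.74 * 278^2 * 0.37 * 5.1 = 53958.92 N
a = 53958.92 / 413726 = 0.1304 m/s2
dV = 0.1304 * 31 = 4.0 m/s

4.0 m/s


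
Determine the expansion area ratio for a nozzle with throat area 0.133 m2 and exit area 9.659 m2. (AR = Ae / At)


AR = 9.659 / 0.133 = 72.6

72.6


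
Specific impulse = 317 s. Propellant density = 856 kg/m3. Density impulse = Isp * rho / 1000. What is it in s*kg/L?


rho*Isp = 317 * 856 / 1000 = 271 s*kg/L

271 s*kg/L


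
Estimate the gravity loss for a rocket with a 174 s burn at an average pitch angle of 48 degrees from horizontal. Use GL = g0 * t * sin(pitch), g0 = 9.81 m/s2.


GL = 9.81 * 174 * sin(48 deg) = 1269 m/s

1269 m/s


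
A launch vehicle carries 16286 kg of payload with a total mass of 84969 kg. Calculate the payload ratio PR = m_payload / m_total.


PR = 16286 / 84969 = 0.1917

0.1917


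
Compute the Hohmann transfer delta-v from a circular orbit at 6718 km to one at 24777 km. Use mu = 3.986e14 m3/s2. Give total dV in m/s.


V1 = sqrt(mu/r1) = 7702.8 m/s
dV1 = V1*(sqrt(2*r2/(r1+r2)) - 1) = 1959.2 m/s
V2 = sqrt(mu/r2) = 4010.92 m/s
dV2 = V2*(1 - sqrt(2*r1/(r1+r2))) = 1391.18 m/s
Total dV = 3350 m/s

3350 m/s


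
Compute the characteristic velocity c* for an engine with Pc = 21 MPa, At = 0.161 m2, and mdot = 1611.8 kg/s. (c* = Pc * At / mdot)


c* = 21e6 * 0.161 / 1611.8 = 2098 m/s

2098 m/s


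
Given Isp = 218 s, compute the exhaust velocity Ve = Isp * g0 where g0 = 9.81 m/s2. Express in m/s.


Ve = Isp * g0 = 218 * 9.81 = 2138.6 m/s

2138.6 m/s


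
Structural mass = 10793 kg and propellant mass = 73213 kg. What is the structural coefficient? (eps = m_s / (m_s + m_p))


eps = 10793 / (10793 + 73213) = 0.1285

0.1285


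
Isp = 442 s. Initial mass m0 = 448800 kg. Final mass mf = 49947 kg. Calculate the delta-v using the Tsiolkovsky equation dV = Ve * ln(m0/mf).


Ve = 442 * 9.81 = 4336.02 m/s
dV = 4336.02 * ln(448800/49947) = 9520 m/s

9520 m/s


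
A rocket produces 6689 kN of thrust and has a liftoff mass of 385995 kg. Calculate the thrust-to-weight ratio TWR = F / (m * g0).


TWR = 6689000 / (385995 * 9.81) = 1.77

1.77


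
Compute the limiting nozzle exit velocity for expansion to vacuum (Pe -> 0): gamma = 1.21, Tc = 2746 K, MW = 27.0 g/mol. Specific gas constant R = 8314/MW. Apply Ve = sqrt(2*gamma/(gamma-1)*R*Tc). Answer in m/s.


R = 8314 / 27.0 = 307.93 J/(kg.K)
Ve = sqrt(2 * 1.21 / (1.21 - 1) * 307.93 * 2746) = 3122 m/s

3122 m/s


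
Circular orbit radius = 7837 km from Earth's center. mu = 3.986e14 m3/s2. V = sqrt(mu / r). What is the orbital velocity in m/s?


V = sqrt(3.986e14 / 7837000) = 7132 m/s

7132 m/s


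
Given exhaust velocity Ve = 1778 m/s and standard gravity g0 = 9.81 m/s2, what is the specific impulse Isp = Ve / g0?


Isp = Ve / g0 = 1778 / 9.81 = 181.2 s

181.2 s


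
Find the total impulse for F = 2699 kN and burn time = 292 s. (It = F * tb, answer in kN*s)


It = 2699 * 292 = 788108 kN*s

788108 kN*s


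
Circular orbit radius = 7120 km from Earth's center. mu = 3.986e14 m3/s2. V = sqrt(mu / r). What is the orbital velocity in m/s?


V = sqrt(3.986e14 / 7120000) = 7482 m/s

7482 m/s


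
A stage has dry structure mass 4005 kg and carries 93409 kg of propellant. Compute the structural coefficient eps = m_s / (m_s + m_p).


eps = 4005 / (4005 + 93409) = 0.0411

0.0411


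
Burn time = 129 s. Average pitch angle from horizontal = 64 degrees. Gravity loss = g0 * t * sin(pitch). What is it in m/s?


GL = 9.81 * 129 * sin(64 deg) = 1137 m/s

1137 m/s


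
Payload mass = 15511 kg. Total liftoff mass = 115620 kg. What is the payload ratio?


PR = 15511 / 115620 = 0.1342

0.1342


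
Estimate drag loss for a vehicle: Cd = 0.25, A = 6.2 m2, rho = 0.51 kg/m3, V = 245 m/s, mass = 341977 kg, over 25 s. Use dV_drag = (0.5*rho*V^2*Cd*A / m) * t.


D = 0.5 * 0.51 * 245^2 * 0.25 * 6.2 = 23724.88 N
a = 23724.88 / 341977 = 0.0694 m/s2
dV = 0.0694 * 25 = 1.7 m/s

1.7 m/s


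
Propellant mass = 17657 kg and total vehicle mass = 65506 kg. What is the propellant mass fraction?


PMF = 17657 / 65506 = 0.27

0.27


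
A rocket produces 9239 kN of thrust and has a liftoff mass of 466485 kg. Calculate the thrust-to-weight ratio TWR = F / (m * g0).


TWR = 9239000 / (466485 * 9.81) = 2.02

2.02


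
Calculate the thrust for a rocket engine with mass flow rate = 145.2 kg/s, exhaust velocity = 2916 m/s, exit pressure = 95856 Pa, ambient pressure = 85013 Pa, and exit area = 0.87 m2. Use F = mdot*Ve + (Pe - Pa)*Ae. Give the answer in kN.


F = 145.2 * 2916 + (95856 - 85013) * 0.87 = 432837.0 N = 432.8 kN

432.8 kN


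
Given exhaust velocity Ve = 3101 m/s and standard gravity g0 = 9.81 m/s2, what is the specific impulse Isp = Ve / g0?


Isp = Ve / g0 = 3101 / 9.81 = 316.1 s

316.1 s


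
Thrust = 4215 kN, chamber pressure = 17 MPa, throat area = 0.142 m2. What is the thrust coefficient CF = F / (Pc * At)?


CF = 4215000 / (17e6 * 0.142) = 1.75

1.75


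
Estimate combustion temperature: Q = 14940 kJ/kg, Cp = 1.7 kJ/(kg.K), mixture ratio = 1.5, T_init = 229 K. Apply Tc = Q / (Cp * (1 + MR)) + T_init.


Tc = 14940 / (1.7 * (1 + 1.5)) + 229 = 3744 K

3744 K


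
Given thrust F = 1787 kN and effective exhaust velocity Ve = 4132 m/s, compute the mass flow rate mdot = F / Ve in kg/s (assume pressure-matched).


mdot = F / Ve = 1787000 / 4132 = 432.5 kg/s

432.5 kg/s


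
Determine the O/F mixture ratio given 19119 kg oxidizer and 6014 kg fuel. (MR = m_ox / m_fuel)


MR = 19119 / 6014 = 3.18

3.18


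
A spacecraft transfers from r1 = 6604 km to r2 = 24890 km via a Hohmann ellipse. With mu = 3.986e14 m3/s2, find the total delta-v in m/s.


V1 = sqrt(mu/r1) = 7769.0 m/s
dV1 = V1*(sqrt(2*r2/(r1+r2)) - 1) = 1998.39 m/s
V2 = sqrt(mu/r2) = 4001.81 m/s
dV2 = V2*(1 - sqrt(2*r1/(r1+r2))) = 1410.25 m/s
Total dV = 3409 m/s

3409 m/s


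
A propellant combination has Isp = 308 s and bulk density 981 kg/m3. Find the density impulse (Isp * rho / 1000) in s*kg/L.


rho*Isp = 308 * 981 / 1000 = 302 s*kg/L

302 s*kg/L


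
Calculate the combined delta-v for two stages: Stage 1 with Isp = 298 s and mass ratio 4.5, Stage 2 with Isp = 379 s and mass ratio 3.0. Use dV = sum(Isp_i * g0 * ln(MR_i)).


dV1 = 298 * 9.81 * ln(4.5) = 4397.0 m/s
dV2 = 379 * 9.81 * ln(3.0) = 4084.6 m/s
Total dV = 4397.0 + 4084.6 = 8481.6 m/s ~ 8482 m/s

8482 m/s


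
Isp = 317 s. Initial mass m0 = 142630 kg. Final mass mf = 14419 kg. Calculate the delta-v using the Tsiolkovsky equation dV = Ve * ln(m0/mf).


Ve = 317 * 9.81 = 3109.77 m/s
dV = 3109.77 * ln(142630/14419) = 7127 m/s

7127 m/s


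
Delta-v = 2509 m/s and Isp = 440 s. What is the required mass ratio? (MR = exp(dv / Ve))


Ve = 440 * 9.81 = 4316.4 m/s
MR = exp(2509 / 4316.4) = 1.788

1.788


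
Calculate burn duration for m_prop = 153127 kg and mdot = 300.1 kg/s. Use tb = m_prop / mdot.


tb = 153127 / 300.1 = 510.3 s

510.3 s


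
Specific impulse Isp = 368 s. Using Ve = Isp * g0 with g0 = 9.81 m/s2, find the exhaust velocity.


Ve = Isp * g0 = 368 * 9.81 = 3610.1 m/s

3610.1 m/s


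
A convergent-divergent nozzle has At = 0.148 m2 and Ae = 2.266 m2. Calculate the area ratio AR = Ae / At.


AR = 2.266 / 0.148 = 15.3

15.3


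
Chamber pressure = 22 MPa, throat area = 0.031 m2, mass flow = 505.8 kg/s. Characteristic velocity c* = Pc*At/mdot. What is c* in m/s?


c* = 22e6 * 0.031 / 505.8 = 1348 m/s

1348 m/s


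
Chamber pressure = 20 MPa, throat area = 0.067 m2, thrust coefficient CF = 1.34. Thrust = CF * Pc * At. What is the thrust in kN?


F = 1.34 * 20e6 * 0.067 = 1.7956e+06 N = 1795.6 kN

1795.6 kN


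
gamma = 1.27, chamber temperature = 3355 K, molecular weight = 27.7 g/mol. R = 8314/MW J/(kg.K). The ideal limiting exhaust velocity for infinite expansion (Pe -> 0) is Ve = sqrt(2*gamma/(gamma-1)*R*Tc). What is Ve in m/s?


R = 8314 / 27.7 = 300.14 J/(kg.K)
Ve = sqrt(2 * 1.27 / (1.27 - 1) * 300.14 * 3355) = 3078 m/s

3078 m/s


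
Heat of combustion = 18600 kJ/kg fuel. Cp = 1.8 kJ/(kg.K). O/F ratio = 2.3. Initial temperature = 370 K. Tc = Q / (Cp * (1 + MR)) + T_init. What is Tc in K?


Tc = 18600 / (1.8 * (1 + 2.3)) + 370 = 3501 K

3501 K


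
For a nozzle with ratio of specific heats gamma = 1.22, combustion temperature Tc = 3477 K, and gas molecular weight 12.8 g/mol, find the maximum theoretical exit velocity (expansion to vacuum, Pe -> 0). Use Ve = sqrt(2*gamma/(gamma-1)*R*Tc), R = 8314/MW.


R = 8314 / 12.8 = 649.53 J/(kg.K)
Ve = sqrt(2 * 1.22 / (1.22 - 1) * 649.53 * 3477) = 5005 m/s

5005 m/s


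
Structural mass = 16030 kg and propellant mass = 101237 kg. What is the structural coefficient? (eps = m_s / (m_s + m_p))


eps = 16030 / (16030 + 101237) = 0.1367

0.1367


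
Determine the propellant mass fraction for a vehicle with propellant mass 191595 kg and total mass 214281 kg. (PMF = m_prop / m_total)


PMF = 191595 / 214281 = 0.894

0.894


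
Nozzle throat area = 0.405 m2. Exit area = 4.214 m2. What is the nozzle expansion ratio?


AR = 4.214 / 0.405 = 10.4

10.4


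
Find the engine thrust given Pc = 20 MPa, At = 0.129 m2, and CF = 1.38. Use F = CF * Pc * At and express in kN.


F = 1.38 * 20e6 * 0.129 = 3.5604e+06 N = 3560.4 kN

3560.4 kN


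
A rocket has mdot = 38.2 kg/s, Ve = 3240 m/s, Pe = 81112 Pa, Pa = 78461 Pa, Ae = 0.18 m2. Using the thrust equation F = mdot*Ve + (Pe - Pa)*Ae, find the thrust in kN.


F = 38.2 * 3240 + (81112 - 78461) * 0.18 = 124245.0 N = 124.2 kN

124.2 kN


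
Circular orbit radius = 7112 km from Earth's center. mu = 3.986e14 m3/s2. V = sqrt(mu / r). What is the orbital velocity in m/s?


V = sqrt(3.986e14 / 7112000) = 7486 m/s

7486 m/s


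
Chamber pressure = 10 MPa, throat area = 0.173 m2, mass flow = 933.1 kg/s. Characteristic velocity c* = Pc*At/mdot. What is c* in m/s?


c* = 10e6 * 0.173 / 933.1 = 1854 m/s

1854 m/s


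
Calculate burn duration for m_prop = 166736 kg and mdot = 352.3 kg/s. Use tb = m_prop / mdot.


tb = 166736 / 352.3 = 473.3 s

473.3 s


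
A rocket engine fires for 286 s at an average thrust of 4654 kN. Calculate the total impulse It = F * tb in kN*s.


It = 4654 * 286 = 1331044 kN*s

1331044 kN*s


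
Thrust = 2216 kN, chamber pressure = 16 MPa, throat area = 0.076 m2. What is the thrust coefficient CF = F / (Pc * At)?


CF = 2216000 / (16e6 * 0.076) = 1.82

1.82


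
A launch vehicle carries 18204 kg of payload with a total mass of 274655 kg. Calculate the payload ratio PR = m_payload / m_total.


PR = 18204 / 274655 = 0.0663

0.0663


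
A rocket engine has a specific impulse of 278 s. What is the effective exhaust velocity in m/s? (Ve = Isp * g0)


Ve = Isp * g0 = 278 * 9.81 = 2727.2 m/s

2727.2 m/s


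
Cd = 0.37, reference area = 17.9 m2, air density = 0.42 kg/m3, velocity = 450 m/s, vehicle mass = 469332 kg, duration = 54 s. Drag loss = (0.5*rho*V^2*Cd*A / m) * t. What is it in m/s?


D = 0.5 * 0.42 * 450^2 * 0.37 * 17.9 = 281643.07 N
a = 281643.07 / 469332 = 0.6001 m/s2
dV = 0.6001 * 54 = 32.4 m/s

32.4 m/s


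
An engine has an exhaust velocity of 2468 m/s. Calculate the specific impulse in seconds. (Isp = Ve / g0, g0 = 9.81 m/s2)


Isp = Ve / g0 = 2468 / 9.81 = 251.6 s

251.6 s


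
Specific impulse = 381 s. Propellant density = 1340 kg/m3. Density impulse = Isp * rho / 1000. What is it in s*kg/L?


rho*Isp = 381 * 1340 / 1000 = 511 s*kg/L

511 s*kg/L


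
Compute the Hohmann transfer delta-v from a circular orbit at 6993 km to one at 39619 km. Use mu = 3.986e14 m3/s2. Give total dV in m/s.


V1 = sqrt(mu/r1) = 7549.82 m/s
dV1 = V1*(sqrt(2*r2/(r1+r2)) - 1) = 2293.79 m/s
V2 = sqrt(mu/r2) = 3171.88 m/s
dV2 = V2*(1 - sqrt(2*r1/(r1+r2))) = 1434.42 m/s
Total dV = 3728 m/s

3728 m/s


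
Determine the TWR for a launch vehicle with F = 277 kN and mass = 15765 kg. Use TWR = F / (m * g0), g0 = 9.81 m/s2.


TWR = 277000 / (15765 * 9.81) = 1.79

1.79


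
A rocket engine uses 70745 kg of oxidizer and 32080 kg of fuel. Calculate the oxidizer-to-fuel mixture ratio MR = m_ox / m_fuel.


MR = 70745 / 32080 = 2.21

2.21


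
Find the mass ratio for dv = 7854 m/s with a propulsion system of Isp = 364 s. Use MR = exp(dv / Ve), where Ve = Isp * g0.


Ve = 364 * 9.81 = 3570.84 m/s
MR = exp(7854 / 3570.84) = 9.02

9.02


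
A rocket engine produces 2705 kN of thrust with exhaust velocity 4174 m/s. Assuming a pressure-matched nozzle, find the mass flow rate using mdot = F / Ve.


mdot = F / Ve = 2705000 / 4174 = 648.1 kg/s

648.1 kg/s


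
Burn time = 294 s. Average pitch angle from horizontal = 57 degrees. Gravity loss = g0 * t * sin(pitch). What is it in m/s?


GL = 9.81 * 294 * sin(57 deg) = 2419 m/s

2419 m/s


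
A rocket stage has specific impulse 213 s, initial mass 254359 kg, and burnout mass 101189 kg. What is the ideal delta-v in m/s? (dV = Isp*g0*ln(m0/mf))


Ve = 213 * 9.81 = 2089.53 m/s
dV = 2089.53 * ln(254359/101189) = 1926 m/s

1926 m/s


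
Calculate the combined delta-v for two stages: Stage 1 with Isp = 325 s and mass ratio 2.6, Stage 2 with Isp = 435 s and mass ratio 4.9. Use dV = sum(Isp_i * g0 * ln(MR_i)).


dV1 = 325 * 9.81 * ln(2.6) = 3046.4 m/s
dV2 = 435 * 9.81 * ln(4.9) = 6781.8 m/s
Total dV = 3046.4 + 6781.8 = 9828.2 m/s ~ 9828 m/s

9828 m/s


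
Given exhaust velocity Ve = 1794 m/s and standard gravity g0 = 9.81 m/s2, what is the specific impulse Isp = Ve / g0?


Isp = Ve / g0 = 1794 / 9.81 = 182.9 s

182.9 s


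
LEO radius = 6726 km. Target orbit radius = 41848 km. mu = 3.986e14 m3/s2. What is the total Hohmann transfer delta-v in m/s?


V1 = sqrt(mu/r1) = 7698.22 m/s
dV1 = V1*(sqrt(2*r2/(r1+r2)) - 1) = 2406.88 m/s
V2 = sqrt(mu/r2) = 3086.25 m/s
dV2 = V2*(1 - sqrt(2*r1/(r1+r2))) = 1462.11 m/s
Total dV = 3869 m/s

3869 m/s


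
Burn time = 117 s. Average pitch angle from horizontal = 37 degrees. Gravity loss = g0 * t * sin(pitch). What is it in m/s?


GL = 9.81 * 117 * sin(37 deg) = 691 m/s

691 m/s


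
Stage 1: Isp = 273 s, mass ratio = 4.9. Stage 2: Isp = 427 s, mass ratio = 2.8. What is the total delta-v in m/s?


dV1 = 273 * 9.81 * ln(4.9) = 4256.2 m/s
dV2 = 427 * 9.81 * ln(2.8) = 4312.9 m/s
Total dV = 4256.2 + 4312.9 = 8569.1 m/s ~ 8569 m/s

8569 m/s


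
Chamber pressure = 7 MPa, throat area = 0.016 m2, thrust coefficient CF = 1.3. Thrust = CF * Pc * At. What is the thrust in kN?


F = 1.3 * 7e6 * 0.016 = 145600.0 N = 145.6 kN

145.6 kN
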